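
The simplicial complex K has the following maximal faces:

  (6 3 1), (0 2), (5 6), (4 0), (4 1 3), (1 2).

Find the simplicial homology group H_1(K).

H_1 ≅ Z.

We work with the vertex ordering 0 < 1 < 2 < 3 < 4 < 5 < 6. The simplices of K, each written with vertices in increasing order, are:

  0-simplices (7): [0], [1], [2], [3], [4], [5], [6]
  1-simplices (9): [0,2], [0,4], [1,2], [1,3], [1,4], [1,6], [3,4], [3,6], [5,6]
  2-simplices (2): [1,3,4], [1,3,6]

Hence C_0 ≅ Z^7, C_1 ≅ Z^9, C_2 ≅ Z^2.

Boundary ∂_1: C_1 → C_0 is given by ∂[p,q] = [q] − [p]. For instance
  ∂[1,6] = [6] − [1].
The 7×9 boundary matrix has rank 6 and Smith normal form diag(1,1,1,1,1,1).

∂_2: C_2 → C_1 sends each 2-simplex [p,q,r] to [q,r] − [p,r] + [p,q]. For instance
  ∂[1,3,6] = [3,6] − [1,6] + [1,3],
  ∂[1,3,4] = [3,4] − [1,4] + [1,3].
The resulting 9×2 matrix has rank 2, and its Smith normal form has invariant factors (1,1).

Reading off H_k = ker ∂_k / im ∂_{k+1}:

  H_1: rank ker ∂_1 − rank ∂_2 = (9 − 6) − 2 = 1, and the invariant factors of ∂_2 are all 1, so H_1 ≅ Z.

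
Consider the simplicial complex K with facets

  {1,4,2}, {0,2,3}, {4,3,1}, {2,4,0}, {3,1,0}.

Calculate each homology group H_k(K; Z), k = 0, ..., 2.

H_0 = Z,  H_1 = Z,  H_2 = 0.

K has 5 vertices, 10 edges, 5 triangles.
rank ∂_0 = 0, rank ∂_1 = 4 ⇒ b_0 = 5 − 0 − 4 = 1; all invariant factors of ∂_1 are 1 so no torsion. So H_0 ≅ Z.
rank ∂_1 = 4, rank ∂_2 = 5 ⇒ b_1 = 10 − 4 − 5 = 1; all invariant factors of ∂_2 are 1 so no torsion. So H_1 ≅ Z.
rank ∂_2 = 5, rank ∂_3 = 0 ⇒ b_2 = 5 − 5 − 0 = 0. So H_2 ≅ 0.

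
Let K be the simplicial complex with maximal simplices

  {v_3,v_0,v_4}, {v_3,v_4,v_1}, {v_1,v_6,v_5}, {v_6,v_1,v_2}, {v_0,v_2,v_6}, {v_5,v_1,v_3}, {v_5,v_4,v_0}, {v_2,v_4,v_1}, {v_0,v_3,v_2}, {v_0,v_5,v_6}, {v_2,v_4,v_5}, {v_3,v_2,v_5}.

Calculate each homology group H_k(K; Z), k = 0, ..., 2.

H_0 = Z,  H_1 = Z/2,  H_2 = 0.

Take the total order v_0 < v_1 < v_2 < v_3 < v_4 < v_5 < v_6 on the vertex set. Then K (dimension 2) consists of the simplices:

  0-simplices (7): [v_0], [v_1], [v_2], [v_3], [v_4], [v_5], [v_6]
  1-simplices (18): (18 of them)
  2-simplices (12): (12 of them)

Hence C_0 ≅ Z^7, C_1 ≅ Z^18, C_2 ≅ Z^12.

The boundary map ∂_1: C_1 → C_0 sends each edge [p,q] (with p < q) to q − p. For instance
  ∂[v_5,v_6] = [v_6] − [v_5].
As a 7×18 matrix over Z this has rank 6, with invariant factors (1,1,1,1,1,1).

∂_2: C_2 → C_1 maps a triangle to the signed sum of its edges. For instance
  ∂[v_0,v_2,v_3] = [v_2,v_3] − [v_0,v_3] + [v_0,v_2],
  ∂[v_1,v_2,v_6] = [v_2,v_6] − [v_1,v_6] + [v_1,v_2].
As a 18×12 matrix over Z this has rank 12, with invariant factors (1,1,1,1,1,1,1,1,1,1,1,2).

From H_k ≅ ker(∂_k) / im(∂_{k+1}) we obtain:

  H_0: rank C_0 − rank ∂_1 = 7 − 6 = 1, and the invariant factors of ∂_1 are all 1, so H_0 ≅ Z.
  H_1: rank ker ∂_1 − rank ∂_2 = (18 − 6) − 12 = 0, and ∂_2 has invariant factor 2 > 1, so H_1 ≅ Z/2.
  H_2: rank ker ∂_2 − rank ∂_3 = (12 − 12) − 0 = 0, and there is no ∂_3, so H_2 ≅ 0.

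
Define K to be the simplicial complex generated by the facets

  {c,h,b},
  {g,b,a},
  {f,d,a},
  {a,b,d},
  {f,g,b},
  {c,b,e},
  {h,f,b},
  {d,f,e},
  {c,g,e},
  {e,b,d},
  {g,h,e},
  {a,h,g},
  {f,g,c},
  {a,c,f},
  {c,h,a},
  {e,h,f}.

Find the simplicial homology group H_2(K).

Fix the vertex order a < b < c < d < e < f < g < h and write every simplex with vertices in increasing order. Then dim K = 2 and the simplices of K are:

  0-simplices (8): a, b, c, d, e, f, g, h
  1-simplices (24): ab, ac, ad, af, ag, ah, bc, bd, be, bf, bg, bh, ce, cf, cg, ch, de, df, ef, eg, eh, fg, fh, gh
  2-simplices (16): abd, abg, acf, ach, adf, agh, bce, bch, bde, bfg, bfh, ceg, cfg, def, efh, egh

Hence C_0 ≅ Z^8, C_1 ≅ Z^24, C_2 ≅ Z^16.

Boundary ∂_1: C_1 → C_0 sends each edge [p,q] (with p < q) to q − p. For instance
  ∂ch = h − c.
The resulting 8×24 matrix has rank 7, and its Smith normal form has invariant factors (1,1,1,1,1,1,1).

∂_2: C_2 → C_1 sends each 2-simplex [p,q,r] to [q,r] − [p,r] + [p,q]. For instance
  ∂efh = fh − eh + ef,
  ∂cfg = fg − cg + cf.
The 24×16 boundary matrix has rank 15 and Smith normal form diag(1,1,1,1,1,1,1,1,1,1,1,1,1,1,1).

Reading off H_k = ker ∂_k / im ∂_{k+1}:

  H_2: rank ker ∂_2 − rank ∂_3 = (16 − 15) − 0 = 1, and there is no ∂_3, so H_2 ≅ Z.

H_2 = Z.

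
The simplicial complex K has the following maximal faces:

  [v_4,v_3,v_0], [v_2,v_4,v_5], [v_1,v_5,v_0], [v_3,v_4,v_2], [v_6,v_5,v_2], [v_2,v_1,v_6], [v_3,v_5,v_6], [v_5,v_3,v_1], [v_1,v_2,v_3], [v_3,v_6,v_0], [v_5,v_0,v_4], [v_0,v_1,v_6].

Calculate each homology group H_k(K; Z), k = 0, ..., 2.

H_0 ≅ Z,  H_1 ≅ Z/2,  H_2 = 0.

K has 7 vertices, 18 edges, 12 triangles.
rank ∂_0 = 0, rank ∂_1 = 6 ⇒ b_0 = 7 − 0 − 6 = 1; all invariant factors of ∂_1 are 1 so no torsion. So H_0 ≅ Z.
rank ∂_1 = 6, rank ∂_2 = 12 ⇒ b_1 = 18 − 6 − 12 = 0; ∂_2 has invariant factor(s) [2] giving torsion. So H_1 ≅ Z/2.
rank ∂_2 = 12, rank ∂_3 = 0 ⇒ b_2 = 12 − 12 − 0 = 0. So H_2 ≅ 0.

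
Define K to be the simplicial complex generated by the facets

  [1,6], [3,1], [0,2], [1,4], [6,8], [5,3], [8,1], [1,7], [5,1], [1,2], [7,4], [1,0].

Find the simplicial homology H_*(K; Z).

H_0 = Z,  H_1 = Z^4.

Fix the vertex order 0 < 1 < 2 < 3 < 4 < 5 < 6 < 7 < 8 and write every simplex with vertices in increasing order. Then dim K = 1 and the simplices of K are:

  0-simplices (9): [0], [1], [2], [3], [4], [5], [6], [7], [8]
  1-simplices (12): [0,1], [0,2], [1,2], [1,3], [1,4], [1,5], [1,6], [1,7], [1,8], [3,5], [4,7], [6,8]

so the chain groups are C_0 ≅ Z^9, C_1 ≅ Z^12.

The boundary map ∂_1: C_1 → C_0 sends each edge [p,q] (with p < q) to q − p.
This gives a 9×12 integer matrix of rank 8; reducing to Smith normal form yields diagonal entries (1,1,1,1,1,1,1,1).

From H_k ≅ ker(∂_k) / im(∂_{k+1}) we obtain:

  H_0: rank C_0 − rank ∂_1 = 9 − 8 = 1, and the invariant factors of ∂_1 are all 1, so H_0 = Z.
  H_1: rank ker ∂_1 − rank ∂_2 = (12 − 8) − 0 = 4, and there is no ∂_2, so H_1 = Z^4.

As a check, the Euler characteristic is 9 − 12 = -3, which agrees with 1 − 4 = -3.
(K is a triangulation of a wedge of 4 circles.)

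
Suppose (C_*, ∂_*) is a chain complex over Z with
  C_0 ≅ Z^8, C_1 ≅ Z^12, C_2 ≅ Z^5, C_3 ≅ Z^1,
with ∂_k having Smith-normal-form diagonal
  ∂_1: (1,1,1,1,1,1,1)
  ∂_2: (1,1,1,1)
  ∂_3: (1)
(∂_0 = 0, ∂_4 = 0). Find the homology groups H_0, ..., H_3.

H_0 = Z,  H_1 = Z,  H_2 = 0,  H_3 = 0.

H_0: b_0 = 8 − 0 − 7 = 1; torsion from ∂_1 factors > 1: none. So H_0 = Z.
H_1: b_1 = 12 − 7 − 4 = 1; torsion from ∂_2 factors > 1: none. So H_1 = Z.
H_2: b_2 = 5 − 4 − 1 = 0; torsion from ∂_3 factors > 1: none. So H_2 = 0.
H_3: b_3 = 1 − 1 − 0 = 0; torsion from ∂_4 factors > 1: none. So H_3 = 0.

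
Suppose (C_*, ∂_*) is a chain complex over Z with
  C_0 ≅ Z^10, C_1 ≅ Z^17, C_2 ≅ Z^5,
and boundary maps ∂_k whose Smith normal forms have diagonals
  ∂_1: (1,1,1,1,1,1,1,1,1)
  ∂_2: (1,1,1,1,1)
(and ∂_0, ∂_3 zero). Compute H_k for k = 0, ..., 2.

H_0: b_0 = 10 − 0 − 9 = 1; torsion from ∂_1 factors > 1: none. So H_0 ≅ Z.
H_1: b_1 = 17 − 9 − 5 = 3; torsion from ∂_2 factors > 1: none. So H_1 ≅ Z^3.
H_2: b_2 = 5 − 5 − 0 = 0; torsion from ∂_3 factors > 1: none. So H_2 ≅ 0.

H_0 ≅ Z,  H_1 ≅ Z^3,  H_2 = 0.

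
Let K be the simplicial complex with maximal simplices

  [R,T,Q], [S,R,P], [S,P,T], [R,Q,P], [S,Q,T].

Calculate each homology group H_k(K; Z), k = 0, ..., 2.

Fix the vertex order P < Q < R < S < T and write every simplex with vertices in increasing order. Then dim K = 2 and the simplices of K are:

  0-simplices (5): P, Q, R, S, T
  1-simplices (10): PQ, PR, PS, PT, QR, QS, QT, RS, RT, ST
  2-simplices (5): PQR, PRS, PST, QRT, QST

Hence C_0 ≅ Z^5, C_1 ≅ Z^10, C_2 ≅ Z^5.

The boundary map ∂_1: C_1 → C_0 is given by ∂[p,q] = [q] − [p]. For instance
  ∂QR = R − Q.
As a 5×10 matrix over Z this has rank 4, with invariant factors (1,1,1,1).

Boundary ∂_2: C_2 → C_1 acts by ∂[p,q,r] = [q,r] − [p,r] + [p,q]. For instance
  ∂QRT = RT − QT + QR,
  ∂PRS = RS − PS + PR.
This gives a 10×5 integer matrix of rank 5; reducing to Smith normal form yields diagonal entries (1,1,1,1,1).

Computing H_k = (kernel of ∂_k) / (image of ∂_{k+1}):

  H_0: rank C_0 − rank ∂_1 = 5 − 4 = 1, and the invariant factors of ∂_1 are all 1, so H_0 = Z.
  H_1: rank ker ∂_1 − rank ∂_2 = (10 − 4) − 5 = 1, and the invariant factors of ∂_2 are all 1, so H_1 = Z.
  H_2: rank ker ∂_2 − rank ∂_3 = (5 − 5) − 0 = 0, and there is no ∂_3, so H_2 = 0.

As a check, the Euler characteristic is 5 − 10 + 5 = 0, which agrees with 1 − 1 + 0 = 0.

H_0 = Z,  H_1 = Z,  H_2 = 0.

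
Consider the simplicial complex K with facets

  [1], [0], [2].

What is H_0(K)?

Order the vertices as 0 < 1 < 2. Listing each simplex with vertices in this order, K has dimension 0 with simplices:

  0-simplices (3): [0], [1], [2]

so the chain groups are C_0 ≅ Z^3.

Computing H_k = (kernel of ∂_k) / (image of ∂_{k+1}):

  H_0: rank C_0 − rank ∂_1 = 3 − 0 = 3, and there is no ∂_1, so H_0 = Z^3.

H_0 = Z^3.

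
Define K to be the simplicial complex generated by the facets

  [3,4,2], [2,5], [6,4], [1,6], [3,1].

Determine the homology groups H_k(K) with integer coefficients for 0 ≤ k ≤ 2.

Fix the vertex order 1 < 2 < 3 < 4 < 5 < 6 and write every simplex with vertices in increasing order. Then dim K = 2 and the simplices of K are:

  0-simplices (6): [1], [2], [3], [4], [5], [6]
  1-simplices (7): [1,3], [1,6], [2,3], [2,4], [2,5], [3,4], [4,6]
  2-simplices (1): [2,3,4]

Hence C_0 ≅ Z^6, C_1 ≅ Z^7, C_2 ≅ Z^1.

∂_1: C_1 → C_0 sends each edge [p,q] (with p < q) to q − p. For instance
  ∂[1,6] = [6] − [1].
As a 6×7 matrix over Z this has rank 5, with invariant factors (1,1,1,1,1).

The boundary map ∂_2: C_2 → C_1 acts by ∂[p,q,r] = [q,r] − [p,r] + [p,q]. For instance
  ∂[2,3,4] = [3,4] − [2,4] + [2,3].
This gives a 7×1 integer matrix of rank 1; reducing to Smith normal form yields diagonal entries (1).

Now H_k = ker ∂_k / im ∂_{k+1}, so:

  H_0: rank C_0 − rank ∂_1 = 6 − 5 = 1, and the invariant factors of ∂_1 are all 1, so H_0 ≅ Z.
  H_1: rank ker ∂_1 − rank ∂_2 = (7 − 5) − 1 = 1, and the invariant factors of ∂_2 are all 1, so H_1 ≅ Z.
  H_2: rank ker ∂_2 − rank ∂_3 = (1 − 1) − 0 = 0, and there is no ∂_3, so H_2 ≅ 0.

H_0 = Z,  H_1 = Z,  H_2 = 0.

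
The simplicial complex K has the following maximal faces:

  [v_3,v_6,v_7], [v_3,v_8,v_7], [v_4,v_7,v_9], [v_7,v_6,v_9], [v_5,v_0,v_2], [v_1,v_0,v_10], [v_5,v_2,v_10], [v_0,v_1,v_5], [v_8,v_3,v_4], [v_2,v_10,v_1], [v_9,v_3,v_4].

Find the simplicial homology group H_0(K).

Order the vertices as v_0 < v_1 < v_2 < v_3 < v_4 < v_5 < v_6 < v_7 < v_8 < v_9 < v_10. Listing each simplex with vertices in this order, K has dimension 2 with simplices:

  0-simplices (11): [v_0], [v_1], [v_2], [v_3], [v_4], [v_5], [v_6], [v_7], [v_8], [v_9], [v_10]
  1-simplices (22): (22 of them)
  2-simplices (11): (11 of them)

so the chain groups are C_0 ≅ Z^11, C_1 ≅ Z^22, C_2 ≅ Z^11.

The boundary map ∂_1: C_1 → C_0 maps an edge to its endpoints' difference, ∂[p,q] = q − p. For instance
  ∂[v_6,v_7] = [v_7] − [v_6].
As a 11×22 matrix over Z this has rank 9, with invariant factors (1,1,1,1,1,1,1,1,1).

∂_2: C_2 → C_1 maps a triangle to the signed sum of its edges. For instance
  ∂[v_1,v_2,v_10] = [v_2,v_10] − [v_1,v_10] + [v_1,v_2],
  ∂[v_4,v_7,v_9] = [v_7,v_9] − [v_4,v_9] + [v_4,v_7].
This gives a 22×11 integer matrix of rank 11; reducing to Smith normal form yields diagonal entries (1,1,1,1,1,1,1,1,1,1,1).

From H_k ≅ ker(∂_k) / im(∂_{k+1}) we obtain:

  H_0: rank C_0 − rank ∂_1 = 11 − 9 = 2, and the invariant factors of ∂_1 are all 1, so H_0 = Z^2.

H_0 = Z^2.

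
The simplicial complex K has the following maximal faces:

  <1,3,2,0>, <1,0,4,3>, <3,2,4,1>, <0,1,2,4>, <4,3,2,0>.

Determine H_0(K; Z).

H_0 ≅ Z.

K has 5 vertices, 10 edges, 10 triangles, 5 3-simplices.
rank ∂_0 = 0, rank ∂_1 = 4 ⇒ b_0 = 5 − 0 − 4 = 1; all invariant factors of ∂_1 are 1 so no torsion. So H_0 = Z.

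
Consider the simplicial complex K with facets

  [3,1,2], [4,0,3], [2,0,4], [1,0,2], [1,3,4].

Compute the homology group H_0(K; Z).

H_0 = Z.

Take the total order 0 < 1 < 2 < 3 < 4 on the vertex set. Then K (dimension 2) consists of the simplices:

  0-simplices (5): [0], [1], [2], [3], [4]
  1-simplices (10): [0,1], [0,2], [0,3], [0,4], [1,2], [1,3], [1,4], [2,3], [2,4], [3,4]
  2-simplices (5): [0,1,2], [0,2,4], [0,3,4], [1,2,3], [1,3,4]

so the chain groups are C_0 ≅ Z^5, C_1 ≅ Z^10, C_2 ≅ Z^5.

∂_1: C_1 → C_0 is given by ∂[p,q] = [q] − [p].
The resulting 5×10 matrix has rank 4, and its Smith normal form has invariant factors (1,1,1,1).

The boundary map ∂_2: C_2 → C_1 acts by ∂[p,q,r] = [q,r] − [p,r] + [p,q]. For instance
  ∂[0,3,4] = [3,4] − [0,4] + [0,3],
  ∂[1,3,4] = [3,4] − [1,4] + [1,3].
This gives a 10×5 integer matrix of rank 5; reducing to Smith normal form yields diagonal entries (1,1,1,1,1).

Computing H_k = (kernel of ∂_k) / (image of ∂_{k+1}):

  H_0: rank C_0 − rank ∂_1 = 5 − 4 = 1, and the invariant factors of ∂_1 are all 1, so H_0 ≅ Z.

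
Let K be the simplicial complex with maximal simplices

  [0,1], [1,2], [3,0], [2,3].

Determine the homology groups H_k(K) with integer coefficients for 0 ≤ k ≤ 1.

H_0 = Z,  H_1 = Z.

K has 4 vertices, 4 edges.
rank ∂_0 = 0, rank ∂_1 = 3 ⇒ b_0 = 4 − 0 − 3 = 1; all invariant factors of ∂_1 are 1 so no torsion. So H_0 = Z.
rank ∂_1 = 3, rank ∂_2 = 0 ⇒ b_1 = 4 − 3 − 0 = 1. So H_1 = Z.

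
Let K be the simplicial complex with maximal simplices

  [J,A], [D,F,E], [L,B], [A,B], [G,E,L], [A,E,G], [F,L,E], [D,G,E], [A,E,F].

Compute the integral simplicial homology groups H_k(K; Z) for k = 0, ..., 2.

Fix the vertex order A < B < D < E < F < G < J < L and write every simplex with vertices in increasing order. Then dim K = 2 and the simplices of K are:

  0-simplices (8): A, B, D, E, F, G, J, L
  1-simplices (14): AB, AE, AF, AG, AJ, BL, DE, DF, DG, EF, EG, EL, FL, GL
  2-simplices (6): AEF, AEG, DEF, DEG, EFL, EGL

so the chain groups are C_0 ≅ Z^8, C_1 ≅ Z^14, C_2 ≅ Z^6.

Boundary ∂_1: C_1 → C_0 is given by ∂[p,q] = [q] − [p].
The 8×14 boundary matrix has rank 7 and Smith normal form diag(1,1,1,1,1,1,1).

∂_2: C_2 → C_1 sends each 2-simplex [p,q,r] to [q,r] − [p,r] + [p,q]. For instance
  ∂EGL = GL − EL + EG,
  ∂AEF = EF − AF + AE.
As a 14×6 matrix over Z this has rank 6, with invariant factors (1,1,1,1,1,1).

Computing H_k = (kernel of ∂_k) / (image of ∂_{k+1}):

  H_0: rank C_0 − rank ∂_1 = 8 − 7 = 1, and the invariant factors of ∂_1 are all 1, so H_0 ≅ Z.
  H_1: rank ker ∂_1 − rank ∂_2 = (14 − 7) − 6 = 1, and the invariant factors of ∂_2 are all 1, so H_1 ≅ Z.
  H_2: rank ker ∂_2 − rank ∂_3 = (6 − 6) − 0 = 0, and there is no ∂_3, so H_2 ≅ 0.

H_0 ≅ Z,  H_1 ≅ Z,  H_2 = 0.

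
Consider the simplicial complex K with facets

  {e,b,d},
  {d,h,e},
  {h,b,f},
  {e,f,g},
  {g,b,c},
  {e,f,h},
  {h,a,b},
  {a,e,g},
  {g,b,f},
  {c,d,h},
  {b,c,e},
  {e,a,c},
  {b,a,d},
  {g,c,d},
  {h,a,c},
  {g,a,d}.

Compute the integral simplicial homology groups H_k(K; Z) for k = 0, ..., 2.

H_0 = Z,  H_1 = Z^2,  H_2 = Z.

Fix the vertex order a < b < c < d < e < f < g < h and write every simplex with vertices in increasing order. Then dim K = 2 and the simplices of K are:

  0-simplices (8): a, b, c, d, e, f, g, h
  1-simplices (24): ab, ac, ad, ae, ag, ah, bc, bd, be, bf, bg, bh, cd, ce, cg, ch, de, dg, dh, ef, eg, eh, fg, fh
  2-simplices (16): abd, abh, ace, ach, adg, aeg, bce, bcg, bde, bfg, bfh, cdg, cdh, deh, efg, efh

giving chain groups C_0 ≅ Z^8, C_1 ≅ Z^24, C_2 ≅ Z^16.

The boundary map ∂_1: C_1 → C_0 maps an edge to its endpoints' difference, ∂[p,q] = q − p. For instance
  ∂ch = h − c.
This gives a 8×24 integer matrix of rank 7; reducing to Smith normal form yields diagonal entries (1,1,1,1,1,1,1).

Boundary ∂_2: C_2 → C_1 sends each 2-simplex [p,q,r] to [q,r] − [p,r] + [p,q]. For instance
  ∂bcg = cg − bg + bc,
  ∂bfh = fh − bh + bf.
As a 24×16 matrix over Z this has rank 15, with invariant factors (1,1,1,1,1,1,1,1,1,1,1,1,1,1,1).

Reading off H_k = ker ∂_k / im ∂_{k+1}:

  H_0: rank C_0 − rank ∂_1 = 8 − 7 = 1, and the invariant factors of ∂_1 are all 1, so H_0 = Z.
  H_1: rank ker ∂_1 − rank ∂_2 = (24 − 7) − 15 = 2, and the invariant factors of ∂_2 are all 1, so H_1 = Z^2.
  H_2: rank ker ∂_2 − rank ∂_3 = (16 − 15) − 0 = 1, and there is no ∂_3, so H_2 = Z.

(K is a triangulation of the torus T^2.)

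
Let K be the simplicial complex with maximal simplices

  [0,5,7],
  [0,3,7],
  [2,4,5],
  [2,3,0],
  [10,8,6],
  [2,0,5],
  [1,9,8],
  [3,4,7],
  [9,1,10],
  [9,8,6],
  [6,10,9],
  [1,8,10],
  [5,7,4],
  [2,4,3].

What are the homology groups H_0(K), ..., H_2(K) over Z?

Order the vertices as 0 < 1 < 2 < 3 < 4 < 5 < 6 < 7 < 8 < 9 < 10. Listing each simplex with vertices in this order, K has dimension 2 with simplices:

  0-simplices (11): [0], [1], [2], [3], [4], [5], [6], [7], [8], [9], [10]
  1-simplices (21): [0,2], [0,3], [0,5], [0,7], [1,8], [1,9], [1,10], [2,3], [2,4], [2,5], [3,4], [3,7], [4,5], [4,7], [5,7], [6,8], [6,9], [6,10], [8,9], [8,10], [9,10]
  2-simplices (14): [0,2,3], [0,2,5], [0,3,7], [0,5,7], [1,8,9], [1,8,10], [1,9,10], [2,3,4], [2,4,5], [3,4,7], [4,5,7], [6,8,9], [6,8,10], [6,9,10]

so the chain groups are C_0 ≅ Z^11, C_1 ≅ Z^21, C_2 ≅ Z^14.

Boundary ∂_1: C_1 → C_0 maps an edge to its endpoints' difference, ∂[p,q] = q − p.
As a 11×21 matrix over Z this has rank 9, with invariant factors (1,1,1,1,1,1,1,1,1).

Boundary ∂_2: C_2 → C_1 maps a triangle to the signed sum of its edges. For instance
  ∂[1,8,10] = [8,10] − [1,10] + [1,8],
  ∂[1,9,10] = [9,10] − [1,10] + [1,9].
This gives a 21×14 integer matrix of rank 12; reducing to Smith normal form yields diagonal entries (1,1,1,1,1,1,1,1,1,1,1,1).

Now H_k = ker ∂_k / im ∂_{k+1}, so:

  H_0: rank C_0 − rank ∂_1 = 11 − 9 = 2, and the invariant factors of ∂_1 are all 1, so H_0 ≅ Z^2.
  H_1: rank ker ∂_1 − rank ∂_2 = (21 − 9) − 12 = 0, and the invariant factors of ∂_2 are all 1, so H_1 ≅ 0.
  H_2: rank ker ∂_2 − rank ∂_3 = (14 − 12) − 0 = 2, and there is no ∂_3, so H_2 ≅ Z^2.

As a check, the Euler characteristic is 11 − 21 + 14 = 4, which agrees with 2 − 0 + 2 = 4.

H_0 = Z^2,  H_1 = 0,  H_2 = Z^2.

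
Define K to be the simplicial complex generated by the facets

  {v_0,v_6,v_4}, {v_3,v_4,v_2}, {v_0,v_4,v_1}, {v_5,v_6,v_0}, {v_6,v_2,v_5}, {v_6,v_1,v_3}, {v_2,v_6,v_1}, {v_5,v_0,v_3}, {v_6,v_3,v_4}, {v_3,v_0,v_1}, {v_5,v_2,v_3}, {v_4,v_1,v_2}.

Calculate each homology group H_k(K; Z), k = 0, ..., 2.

Take the total order v_0 < v_1 < v_2 < v_3 < v_4 < v_5 < v_6 on the vertex set. Then K (dimension 2) consists of the simplices:

  0-simplices (7): [v_0], [v_1], [v_2], [v_3], [v_4], [v_5], [v_6]
  1-simplices (18): (18 of them)
  2-simplices (12): (12 of them)

so the chain groups are C_0 ≅ Z^7, C_1 ≅ Z^18, C_2 ≅ Z^12.

∂_1: C_1 → C_0 sends each edge [p,q] (with p < q) to q − p.
As a 7×18 matrix over Z this has rank 6, with invariant factors (1,1,1,1,1,1).

∂_2: C_2 → C_1 sends each 2-simplex [p,q,r] to [q,r] − [p,r] + [p,q]. For instance
  ∂[v_0,v_5,v_6] = [v_5,v_6] − [v_0,v_6] + [v_0,v_5],
  ∂[v_1,v_2,v_6] = [v_2,v_6] − [v_1,v_6] + [v_1,v_2].
As a 18×12 matrix over Z this has rank 12, with invariant factors (1,1,1,1,1,1,1,1,1,1,1,2).

Computing H_k = (kernel of ∂_k) / (image of ∂_{k+1}):

  H_0: rank C_0 − rank ∂_1 = 7 − 6 = 1, and the invariant factors of ∂_1 are all 1, so H_0 = Z.
  H_1: rank ker ∂_1 − rank ∂_2 = (18 − 6) − 12 = 0, and ∂_2 has invariant factor 2 > 1, so H_1 = Z/2Z.
  H_2: rank ker ∂_2 − rank ∂_3 = (12 − 12) − 0 = 0, and there is no ∂_3, so H_2 = 0.

H_0 ≅ Z,  H_1 ≅ Z/2Z,  H_2 = 0.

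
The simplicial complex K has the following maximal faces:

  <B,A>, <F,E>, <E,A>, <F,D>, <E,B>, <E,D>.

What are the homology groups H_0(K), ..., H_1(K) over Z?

H_0 ≅ Z,  H_1 ≅ Z^2.

Fix the vertex order A < B < D < E < F and write every simplex with vertices in increasing order. Then dim K = 1 and the simplices of K are:

  0-simplices (5): A, B, D, E, F
  1-simplices (6): AB, AE, BE, DE, DF, EF

giving chain groups C_0 ≅ Z^5, C_1 ≅ Z^6.

The boundary map ∂_1: C_1 → C_0 is given by ∂[p,q] = [q] − [p].
This gives a 5×6 integer matrix of rank 4; reducing to Smith normal form yields diagonal entries (1,1,1,1).

Now H_k = ker ∂_k / im ∂_{k+1}, so:

  H_0: rank C_0 − rank ∂_1 = 5 − 4 = 1, and the invariant factors of ∂_1 are all 1, so H_0 ≅ Z.
  H_1: rank ker ∂_1 − rank ∂_2 = (6 − 4) − 0 = 2, and there is no ∂_2, so H_1 ≅ Z^2.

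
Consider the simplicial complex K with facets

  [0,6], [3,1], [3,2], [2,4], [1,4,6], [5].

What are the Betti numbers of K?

b_0 = 2, b_1 = 1, b_2 = 0.

Take the total order 0 < 1 < 2 < 3 < 4 < 5 < 6 on the vertex set. Then K (dimension 2) consists of the simplices:

  0-simplices (7): [0], [1], [2], [3], [4], [5], [6]
  1-simplices (7): [0,6], [1,3], [1,4], [1,6], [2,3], [2,4], [4,6]
  2-simplices (1): [1,4,6]

so the chain groups are C_0 ≅ Z^7, C_1 ≅ Z^7, C_2 ≅ Z^1.

The boundary map ∂_1: C_1 → C_0 maps an edge to its endpoints' difference, ∂[p,q] = q − p. For instance
  ∂[4,6] = [6] − [4].
The 7×7 boundary matrix has rank 5 and Smith normal form diag(1,1,1,1,1).

∂_2: C_2 → C_1 sends each 2-simplex [p,q,r] to [q,r] − [p,r] + [p,q]. For instance
  ∂[1,4,6] = [4,6] − [1,6] + [1,4].
As a 7×1 matrix over Z this has rank 1, with invariant factors (1).

Computing H_k = (kernel of ∂_k) / (image of ∂_{k+1}):

  H_0: rank C_0 − rank ∂_1 = 7 − 5 = 2, and the invariant factors of ∂_1 are all 1, so H_0 = Z^2.
  H_1: rank ker ∂_1 − rank ∂_2 = (7 − 5) − 1 = 1, and the invariant factors of ∂_2 are all 1, so H_1 = Z.
  H_2: rank ker ∂_2 − rank ∂_3 = (1 − 1) − 0 = 0, and there is no ∂_3, so H_2 = 0.

As a check, the Euler characteristic is 7 − 7 + 1 = 1, which agrees with 2 − 1 + 0 = 1.

Hence the Betti numbers are b_0 = 2, b_1 = 1, b_2 = 0.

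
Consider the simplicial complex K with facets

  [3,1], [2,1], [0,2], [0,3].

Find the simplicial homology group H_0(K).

Fix the vertex order 0 < 1 < 2 < 3 and write every simplex with vertices in increasing order. Then dim K = 1 and the simplices of K are:

  0-simplices (4): [0], [1], [2], [3]
  1-simplices (4): [0,2], [0,3], [1,2], [1,3]

Hence C_0 ≅ Z^4, C_1 ≅ Z^4.

Boundary ∂_1: C_1 → C_0 maps an edge to its endpoints' difference, ∂[p,q] = q − p. For instance
  ∂[0,3] = [3] − [0].
As a 4×4 matrix over Z this has rank 3, with invariant factors (1,1,1).

Now H_k = ker ∂_k / im ∂_{k+1}, so:

  H_0: rank C_0 − rank ∂_1 = 4 − 3 = 1, and the invariant factors of ∂_1 are all 1, so H_0 = Z.

H_0 = Z.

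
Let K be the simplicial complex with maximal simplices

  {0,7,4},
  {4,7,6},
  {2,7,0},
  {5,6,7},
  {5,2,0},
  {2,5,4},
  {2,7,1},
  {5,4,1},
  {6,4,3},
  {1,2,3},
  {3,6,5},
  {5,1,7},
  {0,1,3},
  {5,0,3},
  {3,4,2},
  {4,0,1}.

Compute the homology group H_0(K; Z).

H_0 = Z.

Fix the vertex order 0 < 1 < 2 < 3 < 4 < 5 < 6 < 7 and write every simplex with vertices in increasing order. Then dim K = 2 and the simplices of K are:

  0-simplices (8): [0], [1], [2], [3], [4], [5], [6], [7]
  1-simplices (24): (24 of them)
  2-simplices (16): [0,1,3], [0,1,4], [0,2,5], [0,2,7], [0,3,5], [0,4,7], [1,2,3], [1,2,7], [1,4,5], [1,5,7], [2,3,4], [2,4,5], [3,4,6], [3,5,6], [4,6,7], [5,6,7]

giving chain groups C_0 ≅ Z^8, C_1 ≅ Z^24, C_2 ≅ Z^16.

∂_1: C_1 → C_0 is given by ∂[p,q] = [q] − [p].
The 8×24 boundary matrix has rank 7 and Smith normal form diag(1,1,1,1,1,1,1).

∂_2: C_2 → C_1 sends each 2-simplex [p,q,r] to [q,r] − [p,r] + [p,q]. For instance
  ∂[0,1,3] = [1,3] − [0,3] + [0,1],
  ∂[1,2,3] = [2,3] − [1,3] + [1,2].
As a 24×16 matrix over Z this has rank 15, with invariant factors (1,1,1,1,1,1,1,1,1,1,1,1,1,1,1).

Computing H_k = (kernel of ∂_k) / (image of ∂_{k+1}):

  H_0: rank C_0 − rank ∂_1 = 8 − 7 = 1, and the invariant factors of ∂_1 are all 1, so H_0 = Z.

(K is a triangulation of the torus T^2.)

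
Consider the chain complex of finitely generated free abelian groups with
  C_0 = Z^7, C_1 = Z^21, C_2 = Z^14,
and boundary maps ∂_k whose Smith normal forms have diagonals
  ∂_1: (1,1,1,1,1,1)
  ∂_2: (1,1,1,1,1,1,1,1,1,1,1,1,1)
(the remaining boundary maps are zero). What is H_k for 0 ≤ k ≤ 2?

H_0 ≅ Z,  H_1 ≅ Z^2,  H_2 ≅ Z.

H_0: b_0 = 7 − 0 − 6 = 1; torsion from ∂_1 factors > 1: none. So H_0 ≅ Z.
H_1: b_1 = 21 − 6 − 13 = 2; torsion from ∂_2 factors > 1: none. So H_1 ≅ Z^2.
H_2: b_2 = 14 − 13 − 0 = 1; torsion from ∂_3 factors > 1: none. So H_2 ≅ Z.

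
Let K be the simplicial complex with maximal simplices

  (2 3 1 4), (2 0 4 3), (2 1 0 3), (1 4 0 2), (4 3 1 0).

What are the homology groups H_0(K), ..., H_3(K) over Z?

H_0 = Z,  H_1 = 0,  H_2 = 0,  H_3 = Z.

We work with the vertex ordering 0 < 1 < 2 < 3 < 4. The simplices of K, each written with vertices in increasing order, are:

  0-simplices (5): [0], [1], [2], [3], [4]
  1-simplices (10): [0,1], [0,2], [0,3], [0,4], [1,2], [1,3], [1,4], [2,3], [2,4], [3,4]
  2-simplices (10): [0,1,2], [0,1,3], [0,1,4], [0,2,3], [0,2,4], [0,3,4], [1,2,3], [1,2,4], [1,3,4], [2,3,4]
  3-simplices (5): [0,1,2,3], [0,1,2,4], [0,1,3,4], [0,2,3,4], [1,2,3,4]

Hence C_0 ≅ Z^5, C_1 ≅ Z^10, C_2 ≅ Z^10, C_3 ≅ Z^5.

∂_1: C_1 → C_0 sends each edge [p,q] (with p < q) to q − p. For instance
  ∂[1,3] = [3] − [1].
This gives a 5×10 integer matrix of rank 4; reducing to Smith normal form yields diagonal entries (1,1,1,1).

The boundary map ∂_2: C_2 → C_1 maps a triangle to the signed sum of its edges. For instance
  ∂[0,3,4] = [3,4] − [0,4] + [0,3],
  ∂[0,1,4] = [1,4] − [0,4] + [0,1].
The resulting 10×10 matrix has rank 6, and its Smith normal form has invariant factors (1,1,1,1,1,1).

Boundary ∂_3: C_3 → C_2 sends each 3-simplex σ to the alternating sum Σ_i (−1)^i (σ with its i-th vertex removed). For instance
  ∂[1,2,3,4] = [2,3,4] − [1,3,4] + [1,2,4] − [1,2,3],
  ∂[0,1,2,4] = [1,2,4] − [0,2,4] + [0,1,4] − [0,1,2].
As a 10×5 matrix over Z this has rank 4, with invariant factors (1,1,1,1).

Computing H_k = (kernel of ∂_k) / (image of ∂_{k+1}):

  H_0: rank C_0 − rank ∂_1 = 5 − 4 = 1, and the invariant factors of ∂_1 are all 1, so H_0 = Z.
  H_1: rank ker ∂_1 − rank ∂_2 = (10 − 4) − 6 = 0, and the invariant factors of ∂_2 are all 1, so H_1 = 0.
  H_2: rank ker ∂_2 − rank ∂_3 = (10 − 6) − 4 = 0, and the invariant factors of ∂_3 are all 1, so H_2 = 0.
  H_3: rank ker ∂_3 − rank ∂_4 = (5 − 4) − 0 = 1, and there is no ∂_4, so H_3 = Z.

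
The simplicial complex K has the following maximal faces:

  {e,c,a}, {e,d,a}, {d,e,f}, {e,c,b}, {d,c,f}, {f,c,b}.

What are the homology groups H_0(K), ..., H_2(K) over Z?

H_0 ≅ Z,  H_1 ≅ Z,  H_2 = 0.

We work with the vertex ordering a < b < c < d < e < f. The simplices of K, each written with vertices in increasing order, are:

  0-simplices (6): a, b, c, d, e, f
  1-simplices (12): ac, ad, ae, bc, be, bf, cd, ce, cf, de, df, ef
  2-simplices (6): ace, ade, bce, bcf, cdf, def

giving chain groups C_0 ≅ Z^6, C_1 ≅ Z^12, C_2 ≅ Z^6.

The boundary map ∂_1: C_1 → C_0 is given by ∂[p,q] = [q] − [p]. For instance
  ∂ac = c − a.
The resulting 6×12 matrix has rank 5, and its Smith normal form has invariant factors (1,1,1,1,1).

∂_2: C_2 → C_1 sends each 2-simplex [p,q,r] to [q,r] − [p,r] + [p,q]. For instance
  ∂bcf = cf − bf + bc,
  ∂ade = de − ae + ad.
The resulting 12×6 matrix has rank 6, and its Smith normal form has invariant factors (1,1,1,1,1,1).

Computing H_k = (kernel of ∂_k) / (image of ∂_{k+1}):

  H_0: rank C_0 − rank ∂_1 = 6 − 5 = 1, and the invariant factors of ∂_1 are all 1, so H_0 ≅ Z.
  H_1: rank ker ∂_1 − rank ∂_2 = (12 − 5) − 6 = 1, and the invariant factors of ∂_2 are all 1, so H_1 ≅ Z.
  H_2: rank ker ∂_2 − rank ∂_3 = (6 − 6) − 0 = 0, and there is no ∂_3, so H_2 ≅ 0.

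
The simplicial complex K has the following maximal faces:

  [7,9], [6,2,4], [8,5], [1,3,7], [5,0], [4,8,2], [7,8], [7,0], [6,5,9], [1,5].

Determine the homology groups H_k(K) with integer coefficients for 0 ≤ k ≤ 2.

Take the total order 0 < 1 < 2 < 3 < 4 < 5 < 6 < 7 < 8 < 9 on the vertex set. Then K (dimension 2) consists of the simplices:

  0-simplices (10): [0], [1], [2], [3], [4], [5], [6], [7], [8], [9]
  1-simplices (17): [0,5], [0,7], [1,3], [1,5], [1,7], [2,4], [2,6], [2,8], [3,7], [4,6], [4,8], [5,6], [5,8], [5,9], [6,9], [7,8], [7,9]
  2-simplices (4): [1,3,7], [2,4,6], [2,4,8], [5,6,9]

giving chain groups C_0 ≅ Z^10, C_1 ≅ Z^17, C_2 ≅ Z^4.

∂_1: C_1 → C_0 sends each edge [p,q] (with p < q) to q − p. For instance
  ∂[3,7] = [7] − [3].
As a 10×17 matrix over Z this has rank 9, with invariant factors (1,1,1,1,1,1,1,1,1).

∂_2: C_2 → C_1 acts by ∂[p,q,r] = [q,r] − [p,r] + [p,q]. For instance
  ∂[1,3,7] = [3,7] − [1,7] + [1,3],
  ∂[5,6,9] = [6,9] − [5,9] + [5,6].
This gives a 17×4 integer matrix of rank 4; reducing to Smith normal form yields diagonal entries (1,1,1,1).

Reading off H_k = ker ∂_k / im ∂_{k+1}:

  H_0: rank C_0 − rank ∂_1 = 10 − 9 = 1, and the invariant factors of ∂_1 are all 1, so H_0 = Z.
  H_1: rank ker ∂_1 − rank ∂_2 = (17 − 9) − 4 = 4, and the invariant factors of ∂_2 are all 1, so H_1 = Z^4.
  H_2: rank ker ∂_2 − rank ∂_3 = (4 − 4) − 0 = 0, and there is no ∂_3, so H_2 = 0.

As a check, the Euler characteristic is 10 − 17 + 4 = -3, which agrees with 1 − 4 + 0 = -3.

H_0 = Z,  H_1 = Z^4,  H_2 = 0.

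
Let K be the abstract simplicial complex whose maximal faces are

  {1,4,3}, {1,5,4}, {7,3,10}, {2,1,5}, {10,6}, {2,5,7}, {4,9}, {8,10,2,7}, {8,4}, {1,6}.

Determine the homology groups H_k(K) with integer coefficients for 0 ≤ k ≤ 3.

Take the total order 1 < 2 < 3 < 4 < 5 < 6 < 7 < 8 < 9 < 10 on the vertex set. Then K (dimension 3) consists of the simplices:

  0-simplices (10): [1], [2], [3], [4], [5], [6], [7], [8], [9], [10]
  1-simplices (20): [1,2], [1,3], [1,4], [1,5], [1,6], [2,5], [2,7], [2,8], [2,10], [3,4], [3,7], [3,10], [4,5], [4,8], [4,9], [5,7], [6,10], [7,8], [7,10], [8,10]
  2-simplices (9): [1,2,5], [1,3,4], [1,4,5], [2,5,7], [2,7,8], [2,7,10], [2,8,10], [3,7,10], [7,8,10]
  3-simplices (1): [2,7,8,10]

giving chain groups C_0 ≅ Z^10, C_1 ≅ Z^20, C_2 ≅ Z^9, C_3 ≅ Z^1.

The boundary map ∂_1: C_1 → C_0 maps an edge to its endpoints' difference, ∂[p,q] = q − p.
This gives a 10×20 integer matrix of rank 9; reducing to Smith normal form yields diagonal entries (1,1,1,1,1,1,1,1,1).

The boundary map ∂_2: C_2 → C_1 acts by ∂[p,q,r] = [q,r] − [p,r] + [p,q]. For instance
  ∂[1,2,5] = [2,5] − [1,5] + [1,2],
  ∂[7,8,10] = [8,10] − [7,10] + [7,8].
As a 20×9 matrix over Z this has rank 8, with invariant factors (1,1,1,1,1,1,1,1).

Boundary ∂_3: C_3 → C_2 sends each 3-simplex σ to the alternating sum Σ_i (−1)^i (σ with its i-th vertex removed). For instance
  ∂[2,7,8,10] = [7,8,10] − [2,8,10] + [2,7,10] − [2,7,8].
The 9×1 boundary matrix has rank 1 and Smith normal form diag(1).

Computing H_k = (kernel of ∂_k) / (image of ∂_{k+1}):

  H_0: rank C_0 − rank ∂_1 = 10 − 9 = 1, and the invariant factors of ∂_1 are all 1, so H_0 ≅ Z.
  H_1: rank ker ∂_1 − rank ∂_2 = (20 − 9) − 8 = 3, and the invariant factors of ∂_2 are all 1, so H_1 ≅ Z^3.
  H_2: rank ker ∂_2 − rank ∂_3 = (9 − 8) − 1 = 0, and the invariant factors of ∂_3 are all 1, so H_2 ≅ 0.
  H_3: rank ker ∂_3 − rank ∂_4 = (1 − 1) − 0 = 0, and there is no ∂_4, so H_3 ≅ 0.

H_0 ≅ Z,  H_1 ≅ Z^3,  H_2 = 0,  H_3 = 0.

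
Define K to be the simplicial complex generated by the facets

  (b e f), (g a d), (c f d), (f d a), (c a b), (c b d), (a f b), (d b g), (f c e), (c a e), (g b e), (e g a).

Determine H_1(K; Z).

We work with the vertex ordering a < b < c < d < e < f < g. The simplices of K, each written with vertices in increasing order, are:

  0-simplices (7): a, b, c, d, e, f, g
  1-simplices (18): ab, ac, ad, ae, af, ag, bc, bd, be, bf, bg, cd, ce, cf, df, dg, ef, eg
  2-simplices (12): abc, abf, ace, adf, adg, aeg, bcd, bdg, bef, beg, cdf, cef

so the chain groups are C_0 ≅ Z^7, C_1 ≅ Z^18, C_2 ≅ Z^12.

∂_1: C_1 → C_0 is given by ∂[p,q] = [q] − [p].
As a 7×18 matrix over Z this has rank 6, with invariant factors (1,1,1,1,1,1).

∂_2: C_2 → C_1 acts by ∂[p,q,r] = [q,r] − [p,r] + [p,q]. For instance
  ∂bdg = dg − bg + bd,
  ∂adg = dg − ag + ad.
As a 18×12 matrix over Z this has rank 12, with invariant factors (1,1,1,1,1,1,1,1,1,1,1,2).

Computing H_k = (kernel of ∂_k) / (image of ∂_{k+1}):

  H_1: rank ker ∂_1 − rank ∂_2 = (18 − 6) − 12 = 0, and ∂_2 has invariant factor 2 > 1, so H_1 = Z/2.

H_1 = Z/2.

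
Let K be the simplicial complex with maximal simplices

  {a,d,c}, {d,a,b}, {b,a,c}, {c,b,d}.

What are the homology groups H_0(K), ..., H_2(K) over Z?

Order the vertices as a < b < c < d. Listing each simplex with vertices in this order, K has dimension 2 with simplices:

  0-simplices (4): a, b, c, d
  1-simplices (6): ab, ac, ad, bc, bd, cd
  2-simplices (4): abc, abd, acd, bcd

so the chain groups are C_0 ≅ Z^4, C_1 ≅ Z^6, C_2 ≅ Z^4.

∂_1: C_1 → C_0 maps an edge to its endpoints' difference, ∂[p,q] = q − p. For instance
  ∂ad = d − a.
This gives a 4×6 integer matrix of rank 3; reducing to Smith normal form yields diagonal entries (1,1,1).

∂_2: C_2 → C_1 maps a triangle to the signed sum of its edges. For instance
  ∂abd = bd − ad + ab,
  ∂acd = cd − ad + ac.
The resulting 6×4 matrix has rank 3, and its Smith normal form has invariant factors (1,1,1).

Now H_k = ker ∂_k / im ∂_{k+1}, so:

  H_0: rank C_0 − rank ∂_1 = 4 − 3 = 1, and the invariant factors of ∂_1 are all 1, so H_0 ≅ Z.
  H_1: rank ker ∂_1 − rank ∂_2 = (6 − 3) − 3 = 0, and the invariant factors of ∂_2 are all 1, so H_1 ≅ 0.
  H_2: rank ker ∂_2 − rank ∂_3 = (4 − 3) − 0 = 1, and there is no ∂_3, so H_2 ≅ Z.

(K is a triangulation of the 2-sphere S^2.)

H_0 ≅ Z,  H_1 = 0,  H_2 ≅ Z.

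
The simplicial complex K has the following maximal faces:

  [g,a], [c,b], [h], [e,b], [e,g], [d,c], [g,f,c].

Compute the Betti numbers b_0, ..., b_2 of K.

Order the vertices as a < b < c < d < e < f < g < h. Listing each simplex with vertices in this order, K has dimension 2 with simplices:

  0-simplices (8): a, b, c, d, e, f, g, h
  1-simplices (8): ag, bc, be, cd, cf, cg, eg, fg
  2-simplices (1): cfg

giving chain groups C_0 ≅ Z^8, C_1 ≅ Z^8, C_2 ≅ Z^1.

The boundary map ∂_1: C_1 → C_0 maps an edge to its endpoints' difference, ∂[p,q] = q − p.
The 8×8 boundary matrix has rank 6 and Smith normal form diag(1,1,1,1,1,1).

The boundary map ∂_2: C_2 → C_1 acts by ∂[p,q,r] = [q,r] − [p,r] + [p,q]. For instance
  ∂cfg = fg − cg + cf.
This gives a 8×1 integer matrix of rank 1; reducing to Smith normal form yields diagonal entries (1).

Reading off H_k = ker ∂_k / im ∂_{k+1}:

  H_0: rank C_0 − rank ∂_1 = 8 − 6 = 2, and the invariant factors of ∂_1 are all 1, so H_0 ≅ Z^2.
  H_1: rank ker ∂_1 − rank ∂_2 = (8 − 6) − 1 = 1, and the invariant factors of ∂_2 are all 1, so H_1 ≅ Z.
  H_2: rank ker ∂_2 − rank ∂_3 = (1 − 1) − 0 = 0, and there is no ∂_3, so H_2 ≅ 0.

Hence the Betti numbers are b_0 = 2, b_1 = 1, b_2 = 0.

b_0 = 2, b_1 = 1, b_2 = 0.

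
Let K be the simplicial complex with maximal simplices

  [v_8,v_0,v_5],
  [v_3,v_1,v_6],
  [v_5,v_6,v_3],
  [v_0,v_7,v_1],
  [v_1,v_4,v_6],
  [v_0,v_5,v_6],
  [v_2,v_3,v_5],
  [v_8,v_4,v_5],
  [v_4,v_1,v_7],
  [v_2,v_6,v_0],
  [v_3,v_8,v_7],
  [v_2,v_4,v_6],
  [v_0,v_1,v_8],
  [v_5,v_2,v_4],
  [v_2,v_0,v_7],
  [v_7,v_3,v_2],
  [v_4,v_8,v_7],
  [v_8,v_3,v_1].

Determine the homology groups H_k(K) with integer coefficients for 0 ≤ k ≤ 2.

H_0 ≅ Z,  H_1 ≅ Z ⊕ Z/2Z,  H_2 = 0.

Take the total order v_0 < v_1 < v_2 < v_3 < v_4 < v_5 < v_6 < v_7 < v_8 on the vertex set. Then K (dimension 2) consists of the simplices:

  0-simplices (9): [v_0], [v_1], [v_2], [v_3], [v_4], [v_5], [v_6], [v_7], [v_8]
  1-simplices (27): (27 of them)
  2-simplices (18): (18 of them)

so the chain groups are C_0 ≅ Z^9, C_1 ≅ Z^27, C_2 ≅ Z^18.

Boundary ∂_1: C_1 → C_0 maps an edge to its endpoints' difference, ∂[p,q] = q − p.
The resulting 9×27 matrix has rank 8, and its Smith normal form has invariant factors (1,1,1,1,1,1,1,1).

Boundary ∂_2: C_2 → C_1 maps a triangle to the signed sum of its edges. For instance
  ∂[v_0,v_5,v_6] = [v_5,v_6] − [v_0,v_6] + [v_0,v_5],
  ∂[v_4,v_5,v_8] = [v_5,v_8] − [v_4,v_8] + [v_4,v_5].
As a 27×18 matrix over Z this has rank 18, with invariant factors (1,1,1,1,1,1,1,1,1,1,1,1,1,1,1,1,1,2).

Reading off H_k = ker ∂_k / im ∂_{k+1}:

  H_0: rank C_0 − rank ∂_1 = 9 − 8 = 1, and the invariant factors of ∂_1 are all 1, so H_0 = Z.
  H_1: rank ker ∂_1 − rank ∂_2 = (27 − 8) − 18 = 1, and ∂_2 has invariant factor 2 > 1, so H_1 = Z ⊕ Z/2Z.
  H_2: rank ker ∂_2 − rank ∂_3 = (18 − 18) − 0 = 0, and there is no ∂_3, so H_2 = 0.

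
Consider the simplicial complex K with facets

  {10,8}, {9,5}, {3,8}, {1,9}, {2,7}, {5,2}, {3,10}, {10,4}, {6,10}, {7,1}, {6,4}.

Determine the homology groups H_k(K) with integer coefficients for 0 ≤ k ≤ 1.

H_0 = Z^2,  H_1 = Z^3.

Order the vertices as 1 < 2 < 3 < 4 < 5 < 6 < 7 < 8 < 9 < 10. Listing each simplex with vertices in this order, K has dimension 1 with simplices:

  0-simplices (10): [1], [2], [3], [4], [5], [6], [7], [8], [9], [10]
  1-simplices (11): [1,7], [1,9], [2,5], [2,7], [3,8], [3,10], [4,6], [4,10], [5,9], [6,10], [8,10]

so the chain groups are C_0 ≅ Z^10, C_1 ≅ Z^11.

Boundary ∂_1: C_1 → C_0 is given by ∂[p,q] = [q] − [p].
As a 10×11 matrix over Z this has rank 8, with invariant factors (1,1,1,1,1,1,1,1).

From H_k ≅ ker(∂_k) / im(∂_{k+1}) we obtain:

  H_0: rank C_0 − rank ∂_1 = 10 − 8 = 2, and the invariant factors of ∂_1 are all 1, so H_0 = Z^2.
  H_1: rank ker ∂_1 − rank ∂_2 = (11 − 8) − 0 = 3, and there is no ∂_2, so H_1 = Z^3.

As a check, the Euler characteristic is 10 − 11 = -1, which agrees with 2 − 3 = -1.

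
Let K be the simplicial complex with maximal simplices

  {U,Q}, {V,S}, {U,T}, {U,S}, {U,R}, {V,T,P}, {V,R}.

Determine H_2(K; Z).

Fix the vertex order P < Q < R < S < T < U < V and write every simplex with vertices in increasing order. Then dim K = 2 and the simplices of K are:

  0-simplices (7): P, Q, R, S, T, U, V
  1-simplices (9): PT, PV, QU, RU, RV, SU, SV, TU, TV
  2-simplices (1): PTV

so the chain groups are C_0 ≅ Z^7, C_1 ≅ Z^9, C_2 ≅ Z^1.

Boundary ∂_1: C_1 → C_0 sends each edge [p,q] (with p < q) to q − p.
The 7×9 boundary matrix has rank 6 and Smith normal form diag(1,1,1,1,1,1).

∂_2: C_2 → C_1 acts by ∂[p,q,r] = [q,r] − [p,r] + [p,q]. For instance
  ∂PTV = TV − PV + PT.
As a 9×1 matrix over Z this has rank 1, with invariant factors (1).

From H_k ≅ ker(∂_k) / im(∂_{k+1}) we obtain:

  H_2: rank ker ∂_2 − rank ∂_3 = (1 − 1) − 0 = 0, and there is no ∂_3, so H_2 = 0.

H_2 ≅ 0.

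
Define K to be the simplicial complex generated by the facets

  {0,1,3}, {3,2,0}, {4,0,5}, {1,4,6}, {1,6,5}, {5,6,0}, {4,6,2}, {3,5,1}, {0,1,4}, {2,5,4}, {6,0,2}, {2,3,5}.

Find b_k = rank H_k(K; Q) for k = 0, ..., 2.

b_0 = 1, b_1 = 0, b_2 = 0.

Order the vertices as 0 < 1 < 2 < 3 < 4 < 5 < 6. Listing each simplex with vertices in this order, K has dimension 2 with simplices:

  0-simplices (7): [0], [1], [2], [3], [4], [5], [6]
  1-simplices (18): [0,1], [0,2], [0,3], [0,4], [0,5], [0,6], [1,3], [1,4], [1,5], [1,6], [2,3], [2,4], [2,5], [2,6], [3,5], [4,5], [4,6], [5,6]
  2-simplices (12): [0,1,3], [0,1,4], [0,2,3], [0,2,6], [0,4,5], [0,5,6], [1,3,5], [1,4,6], [1,5,6], [2,3,5], [2,4,5], [2,4,6]

Hence C_0 ≅ Z^7, C_1 ≅ Z^18, C_2 ≅ Z^12.

The boundary map ∂_1: C_1 → C_0 maps an edge to its endpoints' difference, ∂[p,q] = q − p.
The resulting 7×18 matrix has rank 6, and its Smith normal form has invariant factors (1,1,1,1,1,1).

The boundary map ∂_2: C_2 → C_1 maps a triangle to the signed sum of its edges. For instance
  ∂[1,3,5] = [3,5] − [1,5] + [1,3],
  ∂[2,4,6] = [4,6] − [2,6] + [2,4].
As a 18×12 matrix over Z this has rank 12, with invariant factors (1,1,1,1,1,1,1,1,1,1,1,2).

Computing H_k = (kernel of ∂_k) / (image of ∂_{k+1}):

  H_0: rank C_0 − rank ∂_1 = 7 − 6 = 1, and the invariant factors of ∂_1 are all 1, so H_0 ≅ Z.
  H_1: rank ker ∂_1 − rank ∂_2 = (18 − 6) − 12 = 0, and ∂_2 has invariant factor 2 > 1, so H_1 ≅ Z_2.
  H_2: rank ker ∂_2 − rank ∂_3 = (12 − 12) − 0 = 0, and there is no ∂_3, so H_2 ≅ 0.

As a check, the Euler characteristic is 7 − 18 + 12 = 1, which agrees with 1 − 0 + 0 = 1.

Hence the Betti numbers are b_0 = 1, b_1 = 0, b_2 = 0.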